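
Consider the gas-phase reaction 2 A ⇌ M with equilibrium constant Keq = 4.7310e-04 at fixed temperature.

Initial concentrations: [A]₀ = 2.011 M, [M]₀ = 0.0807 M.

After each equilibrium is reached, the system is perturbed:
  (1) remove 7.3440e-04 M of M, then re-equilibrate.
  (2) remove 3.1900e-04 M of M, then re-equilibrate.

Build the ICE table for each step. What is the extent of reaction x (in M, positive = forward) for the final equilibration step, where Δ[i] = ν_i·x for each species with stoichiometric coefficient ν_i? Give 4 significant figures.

Q₀ = 0.01995 vs Keq = 4.7310e-04 ⇒ Q>K, reverse
Step 1:
                  A         M
  I           2.011    0.0807
  C           0.157  -0.07848
  E           2.168  0.002224
  solve Keq expr → x = -0.07848; check Q = 4.7310e-04
Then remove 7.3440e-04 M of M.
Step 2:
                  A         M
  I           2.168  0.001489
  C       -0.001463 7.3140e-04
  E           2.166  0.002221
  solve Keq expr → x = 7.3140e-04; check Q = 4.7310e-04
Then remove 3.1900e-04 M of M.
Step 3:
                  A         M
  I           2.166  0.001902
  C       -6.3540e-04 3.1770e-04
  E           2.166  0.002219
  solve Keq expr → x = 3.1770e-04; check Q = 4.7310e-04

x = 3.1770e-04 M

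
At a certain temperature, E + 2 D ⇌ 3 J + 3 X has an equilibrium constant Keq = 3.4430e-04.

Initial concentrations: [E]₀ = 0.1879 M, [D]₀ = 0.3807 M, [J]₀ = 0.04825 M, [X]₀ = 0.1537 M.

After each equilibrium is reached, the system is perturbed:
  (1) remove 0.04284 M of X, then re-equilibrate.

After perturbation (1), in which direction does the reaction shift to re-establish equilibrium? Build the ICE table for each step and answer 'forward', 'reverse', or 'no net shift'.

Direction: forward

Q₀ = 1.4977e-05 vs Keq = 3.4430e-04 ⇒ Q<K, forward
Step 1:
                  E         D         J         X
  I          0.1879    0.3807   0.04825    0.1537
  C        -0.01589  -0.03179   0.04768   0.04768
  E           0.172    0.3489   0.09593    0.2014
  solve Keq expr → x = 0.01589; check Q = 3.4430e-04
Then remove 0.04284 M of X.
Step 2:
                  E         D         J         X
  I           0.172    0.3489   0.09593    0.1585
  C       -0.004491 -0.008982   0.01347   0.01347
  E          0.1675    0.3399    0.1094     0.172
  solve Keq expr → x = 0.004491; check Q = 3.4430e-04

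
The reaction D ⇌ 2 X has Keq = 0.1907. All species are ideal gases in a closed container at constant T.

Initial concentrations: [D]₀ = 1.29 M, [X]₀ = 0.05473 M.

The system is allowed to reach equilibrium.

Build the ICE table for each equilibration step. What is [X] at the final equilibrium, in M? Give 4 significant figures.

[X]_eq = 0.4558 M

Q₀ = 0.002322 vs Keq = 0.1907 ⇒ Q<K, forward
Step 1:
                  D         X
  Initial      1.29   0.05473
  Change    -0.2005    0.4011
  Equil       1.089    0.4558
  solve Keq expr → x = 0.2005; check Q = 0.1907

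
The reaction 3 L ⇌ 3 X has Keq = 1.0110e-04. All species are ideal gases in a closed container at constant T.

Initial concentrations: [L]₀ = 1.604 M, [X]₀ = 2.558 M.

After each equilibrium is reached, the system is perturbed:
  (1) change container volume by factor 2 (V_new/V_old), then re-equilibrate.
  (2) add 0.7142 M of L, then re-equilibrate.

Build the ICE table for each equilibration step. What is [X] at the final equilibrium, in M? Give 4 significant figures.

Q₀ = 4.056 vs Keq = 1.0110e-04 ⇒ Q>K, reverse
Step 1:
                    L           X
  I             1.604       2.558
  C             2.373      -2.373
  E             3.977      0.1853
  solve Keq expr → x = -0.7909; check Q = 1.0110e-04
Then change container volume by factor 2 (V_new/V_old).
Step 2:
                    L           X
  I             1.988     0.09263
  C                 0           0
  E             1.988     0.09263
  solve Keq expr → x = 0; check Q = 1.0110e-04
Then add 0.7142 M of L.
Step 3:
                    L           X
  I             2.703     0.09263
  C          -0.03179     0.03179
  E             2.671      0.1244
  solve Keq expr → x = 0.0106; check Q = 1.0110e-04

[X]_eq = 0.1244 M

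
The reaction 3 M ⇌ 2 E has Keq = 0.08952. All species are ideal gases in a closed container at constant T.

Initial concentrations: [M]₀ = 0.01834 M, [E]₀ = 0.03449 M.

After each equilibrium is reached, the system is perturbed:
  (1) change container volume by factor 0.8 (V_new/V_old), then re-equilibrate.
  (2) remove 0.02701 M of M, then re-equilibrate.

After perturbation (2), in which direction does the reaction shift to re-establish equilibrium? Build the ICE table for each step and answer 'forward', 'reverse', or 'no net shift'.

Q₀ = 192.8 vs Keq = 0.08952 ⇒ Q>K, reverse
Step 1:
                  M         E
  init      0.01834   0.03449
  Δ         0.04464  -0.02976
  eq        0.06298  0.004729
  solve Keq expr → x = -0.01488; check Q = 0.08952
Then change container volume by factor 0.8 (V_new/V_old).
Step 2:
                  M         E
  init      0.07873  0.005911
  Δ       -8.8072e-04 5.8715e-04
  eq        0.07785  0.006499
  solve Keq expr → x = 2.9357e-04; check Q = 0.08952
Then remove 0.02701 M of M.
Step 3:
                  M         E
  init      0.05084  0.006499
  Δ        0.003987 -0.002658
  eq        0.05482  0.003841
  solve Keq expr → x = -0.001329; check Q = 0.08952

Direction: reverse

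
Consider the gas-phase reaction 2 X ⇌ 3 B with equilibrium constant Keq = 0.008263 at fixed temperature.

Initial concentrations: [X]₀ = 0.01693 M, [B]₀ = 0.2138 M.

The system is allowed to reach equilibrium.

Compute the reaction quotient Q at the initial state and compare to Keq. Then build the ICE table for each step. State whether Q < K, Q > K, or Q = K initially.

Q₀ = 34.1; Q > K (proceeds reverse)

Q₀ = 34.1 vs Keq = 0.008263 ⇒ Q>K, reverse
Step 1:
                  X         B
  init      0.01693    0.2138
  Δ          0.1087   -0.1631
  eq         0.1257   0.05072
  solve Keq expr → x = -0.05436; check Q = 0.008263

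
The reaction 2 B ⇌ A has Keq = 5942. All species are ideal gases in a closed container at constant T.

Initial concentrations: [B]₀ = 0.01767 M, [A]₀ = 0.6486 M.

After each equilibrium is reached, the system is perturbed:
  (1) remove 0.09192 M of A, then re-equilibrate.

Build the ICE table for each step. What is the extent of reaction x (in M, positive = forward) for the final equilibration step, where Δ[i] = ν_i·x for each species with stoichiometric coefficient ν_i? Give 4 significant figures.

x = 3.8150e-04 M

Q₀ = 2077 vs Keq = 5942 ⇒ Q<K, forward
Step 1:
                   B          A
  I          0.01767     0.6486
  C        -0.007193   0.003597
  E          0.01048     0.6522
  solve Keq expr → x = 0.003597; check Q = 5942
Then remove 0.09192 M of A.
Step 2:
                   B          A
  I          0.01048     0.5603
  C       -7.6301e-04 3.8150e-04
  E         0.009714     0.5607
  solve Keq expr → x = 3.8150e-04; check Q = 5942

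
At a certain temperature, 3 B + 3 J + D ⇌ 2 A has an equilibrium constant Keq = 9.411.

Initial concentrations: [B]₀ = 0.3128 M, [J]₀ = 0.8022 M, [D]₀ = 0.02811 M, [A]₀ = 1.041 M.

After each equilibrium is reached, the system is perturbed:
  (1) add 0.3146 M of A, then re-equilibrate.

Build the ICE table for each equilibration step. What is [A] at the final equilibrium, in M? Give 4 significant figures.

Q₀ = 2440 vs Keq = 9.411 ⇒ Q>K, reverse
Step 1:
                  B         J         D         A
  I          0.3128    0.8022   0.02811     1.041
  C          0.3565    0.3565    0.1188   -0.2377
  E          0.6693     1.159     0.147    0.8033
  solve Keq expr → x = -0.1188; check Q = 9.411
Then add 0.3146 M of A.
Step 2:
                  B         J         D         A
  I          0.6693     1.159     0.147     1.118
  C         0.06527   0.06527   0.02176  -0.04351
  E          0.7346     1.224    0.1687     1.074
  solve Keq expr → x = -0.02176; check Q = 9.411

[A]_eq = 1.074 M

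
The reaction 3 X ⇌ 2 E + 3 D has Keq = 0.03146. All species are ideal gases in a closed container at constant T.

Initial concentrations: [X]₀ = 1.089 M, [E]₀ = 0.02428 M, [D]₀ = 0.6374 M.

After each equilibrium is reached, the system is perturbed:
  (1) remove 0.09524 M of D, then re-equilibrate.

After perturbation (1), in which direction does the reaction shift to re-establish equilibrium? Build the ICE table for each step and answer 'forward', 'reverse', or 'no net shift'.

Direction: forward

Q₀ = 1.1821e-04 vs Keq = 0.03146 ⇒ Q<K, forward
Step 1:
                  X         E         D
  Initial     1.089   0.02428    0.6374
  Change    -0.2278    0.1519    0.2278
  Equil      0.8612    0.1761    0.8652
  solve Keq expr → x = 0.07593; check Q = 0.03146
Then remove 0.09524 M of D.
Step 2:
                  X         E         D
  Initial    0.8612    0.1761      0.77
  Change   -0.02394   0.01596   0.02394
  Equil      0.8373    0.1921    0.7939
  solve Keq expr → x = 0.007979; check Q = 0.03146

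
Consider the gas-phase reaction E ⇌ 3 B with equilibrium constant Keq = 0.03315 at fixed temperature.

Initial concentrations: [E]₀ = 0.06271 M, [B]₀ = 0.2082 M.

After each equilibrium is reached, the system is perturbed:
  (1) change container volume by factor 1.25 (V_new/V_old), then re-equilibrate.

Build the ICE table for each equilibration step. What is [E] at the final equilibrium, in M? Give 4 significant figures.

[E]_eq = 0.06307 M

Q₀ = 0.1439 vs Keq = 0.03315 ⇒ Q>K, reverse
Step 1:
                  E         B
  init      0.06271    0.2082
  Δ         0.02231  -0.06694
  eq        0.08502    0.1413
  solve Keq expr → x = -0.02231; check Q = 0.03315
Then change container volume by factor 1.25 (V_new/V_old).
Step 2:
                  E         B
  init      0.06802     0.113
  Δ       -0.004954   0.01486
  eq        0.06307    0.1279
  solve Keq expr → x = 0.004954; check Q = 0.03315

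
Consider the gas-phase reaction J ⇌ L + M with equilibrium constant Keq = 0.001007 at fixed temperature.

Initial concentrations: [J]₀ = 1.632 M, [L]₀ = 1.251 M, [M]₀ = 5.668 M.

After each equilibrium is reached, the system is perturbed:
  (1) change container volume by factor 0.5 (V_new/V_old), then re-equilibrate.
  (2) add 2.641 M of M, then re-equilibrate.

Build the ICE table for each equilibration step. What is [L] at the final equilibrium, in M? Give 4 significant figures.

[L]_eq = 5.0593e-04 M

Q₀ = 4.345 vs Keq = 0.001007 ⇒ Q>K, reverse
Step 1:
                    J           L           M
  init          1.632       1.251       5.668
  Δ              1.25       -1.25       -1.25
  eq            2.882  6.5703e-04       4.418
  solve Keq expr → x = -1.25; check Q = 0.001007
Then change container volume by factor 0.5 (V_new/V_old).
Step 2:
                    J           L           M
  init          5.765    0.001314       8.835
  Δ        6.5690e-04 -6.5690e-04 -6.5690e-04
  eq            5.765  6.5715e-04       8.835
  solve Keq expr → x = -6.5690e-04; check Q = 0.001007
Then add 2.641 M of M.
Step 3:
                    J           L           M
  init          5.765  6.5715e-04       11.48
  Δ        1.5122e-04 -1.5122e-04 -1.5122e-04
  eq            5.765  5.0593e-04       11.48
  solve Keq expr → x = -1.5122e-04; check Q = 0.001007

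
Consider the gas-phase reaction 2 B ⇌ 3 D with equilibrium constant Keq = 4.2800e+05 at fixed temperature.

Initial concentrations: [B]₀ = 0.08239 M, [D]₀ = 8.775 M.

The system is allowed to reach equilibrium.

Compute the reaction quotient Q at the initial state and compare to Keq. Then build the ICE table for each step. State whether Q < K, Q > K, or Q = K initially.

Q₀ = 9.9539e+04; Q < K (proceeds forward)

Q₀ = 9.9539e+04 vs Keq = 4.2800e+05 ⇒ Q<K, forward
Step 1:
                   B          D
  init       0.08239      8.775
  Δ         -0.04223    0.06334
  eq         0.04016      8.838
  solve Keq expr → x = 0.02111; check Q = 4.2800e+05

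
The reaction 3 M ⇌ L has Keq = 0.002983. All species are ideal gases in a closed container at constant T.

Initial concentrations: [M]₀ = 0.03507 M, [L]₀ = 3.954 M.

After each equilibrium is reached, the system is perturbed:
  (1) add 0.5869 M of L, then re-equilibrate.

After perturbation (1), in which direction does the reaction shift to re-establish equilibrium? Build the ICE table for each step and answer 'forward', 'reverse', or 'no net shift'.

Q₀ = 9.1670e+04 vs Keq = 0.002983 ⇒ Q>K, reverse
Step 1:
                   M          L
  Initial    0.03507      3.954
  Change       7.708     -2.569
  Equil        7.743      1.385
  solve Keq expr → x = -2.569; check Q = 0.002983
Then add 0.5869 M of L.
Step 2:
                   M          L
  Initial      7.743      1.972
  Change      0.6411    -0.2137
  Equil        8.384      1.758
  solve Keq expr → x = -0.2137; check Q = 0.002983

Direction: reverse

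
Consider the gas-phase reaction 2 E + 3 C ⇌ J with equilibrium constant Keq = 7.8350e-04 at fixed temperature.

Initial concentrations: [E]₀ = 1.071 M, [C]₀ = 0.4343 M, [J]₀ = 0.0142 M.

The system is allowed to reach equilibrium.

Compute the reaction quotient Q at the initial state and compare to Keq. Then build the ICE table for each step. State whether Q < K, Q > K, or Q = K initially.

Q₀ = 0.1511; Q > K (proceeds reverse)

Q₀ = 0.1511 vs Keq = 7.8350e-04 ⇒ Q>K, reverse
Step 1:
                    E           C           J
  Initial       1.071      0.4343      0.0142
  Change       0.0282     0.04229     -0.0141
  Equil         1.099      0.4766  1.0248e-04
  solve Keq expr → x = -0.0141; check Q = 7.8350e-04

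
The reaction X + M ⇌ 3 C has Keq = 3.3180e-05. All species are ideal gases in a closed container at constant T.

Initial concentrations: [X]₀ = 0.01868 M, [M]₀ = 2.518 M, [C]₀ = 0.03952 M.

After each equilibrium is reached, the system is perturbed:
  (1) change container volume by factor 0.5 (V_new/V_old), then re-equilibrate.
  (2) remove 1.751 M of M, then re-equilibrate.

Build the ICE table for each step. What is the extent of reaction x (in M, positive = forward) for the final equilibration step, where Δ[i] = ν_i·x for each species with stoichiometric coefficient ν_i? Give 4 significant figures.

x = -9.0016e-04 M

Q₀ = 0.001312 vs Keq = 3.3180e-05 ⇒ Q>K, reverse
Step 1:
                    X           M           C
  Initial     0.01868       2.518     0.03952
  Change     0.008772    0.008772    -0.02632
  Equil       0.02745       2.527      0.0132
  solve Keq expr → x = -0.008772; check Q = 3.3180e-05
Then change container volume by factor 0.5 (V_new/V_old).
Step 2:
                    X           M           C
  Initial      0.0549       5.054     0.02641
  Change     0.001742    0.001742   -0.005226
  Equil       0.05665       5.055     0.02118
  solve Keq expr → x = -0.001742; check Q = 3.3180e-05
Then remove 1.751 M of M.
Step 3:
                    X           M           C
  Initial     0.05665       3.304     0.02118
  Change   9.0016e-04  9.0016e-04     -0.0027
  Equil       0.05755       3.305     0.01848
  solve Keq expr → x = -9.0016e-04; check Q = 3.3180e-05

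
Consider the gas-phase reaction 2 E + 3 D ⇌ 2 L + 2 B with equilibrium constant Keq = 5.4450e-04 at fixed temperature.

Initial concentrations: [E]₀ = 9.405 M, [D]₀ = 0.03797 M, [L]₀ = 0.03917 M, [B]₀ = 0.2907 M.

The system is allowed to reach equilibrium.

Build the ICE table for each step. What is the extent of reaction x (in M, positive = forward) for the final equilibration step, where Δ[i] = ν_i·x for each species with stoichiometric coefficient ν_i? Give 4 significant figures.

Q₀ = 0.02678 vs Keq = 5.4450e-04 ⇒ Q>K, reverse
Step 1:
                  E         D         L         B
  I           9.405   0.03797   0.03917    0.2907
  C         0.02309   0.03463  -0.02309  -0.02309
  E           9.428    0.0726   0.01608    0.2676
  solve Keq expr → x = -0.01154; check Q = 5.4450e-04

x = -0.01154 M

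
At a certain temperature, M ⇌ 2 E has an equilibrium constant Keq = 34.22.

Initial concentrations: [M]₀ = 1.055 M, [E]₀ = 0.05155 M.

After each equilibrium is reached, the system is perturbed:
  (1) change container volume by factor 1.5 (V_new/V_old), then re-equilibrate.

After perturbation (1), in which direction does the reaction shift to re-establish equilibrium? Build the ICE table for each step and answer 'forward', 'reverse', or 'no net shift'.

Direction: forward

Q₀ = 0.002519 vs Keq = 34.22 ⇒ Q<K, forward
Step 1:
                    M           E
  Initial       1.055     0.05155
  Change      -0.9449        1.89
  Equil        0.1101       1.941
  solve Keq expr → x = 0.9449; check Q = 34.22
Then change container volume by factor 1.5 (V_new/V_old).
Step 2:
                    M           E
  Initial     0.07342       1.294
  Change     -0.02121     0.04242
  Equil       0.05221       1.337
  solve Keq expr → x = 0.02121; check Q = 34.22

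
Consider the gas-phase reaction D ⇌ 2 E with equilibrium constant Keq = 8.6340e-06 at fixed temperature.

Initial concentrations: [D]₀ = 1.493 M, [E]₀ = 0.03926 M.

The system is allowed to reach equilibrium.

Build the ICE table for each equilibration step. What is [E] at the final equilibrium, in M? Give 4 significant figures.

[E]_eq = 0.003612 M

Q₀ = 0.001032 vs Keq = 8.6340e-06 ⇒ Q>K, reverse
Step 1:
                    D           E
  init          1.493     0.03926
  Δ           0.01782    -0.03565
  eq            1.511    0.003612
  solve Keq expr → x = -0.01782; check Q = 8.6340e-06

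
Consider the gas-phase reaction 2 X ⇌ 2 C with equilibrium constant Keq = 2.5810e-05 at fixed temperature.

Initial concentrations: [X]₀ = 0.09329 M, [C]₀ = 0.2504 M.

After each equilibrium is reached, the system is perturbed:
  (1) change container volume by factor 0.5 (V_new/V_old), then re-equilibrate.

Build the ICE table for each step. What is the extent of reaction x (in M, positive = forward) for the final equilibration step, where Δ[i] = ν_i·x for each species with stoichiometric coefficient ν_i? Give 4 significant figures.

Q₀ = 7.204 vs Keq = 2.5810e-05 ⇒ Q>K, reverse
Step 1:
                   X          C
  init       0.09329     0.2504
  Δ           0.2487    -0.2487
  eq           0.342   0.001737
  solve Keq expr → x = -0.1243; check Q = 2.5810e-05
Then change container volume by factor 0.5 (V_new/V_old).
Step 2:
                   X          C
  init        0.6839   0.003474
  Δ                0          0
  eq          0.6839   0.003474
  solve Keq expr → x = 0; check Q = 2.5810e-05

x = 0 M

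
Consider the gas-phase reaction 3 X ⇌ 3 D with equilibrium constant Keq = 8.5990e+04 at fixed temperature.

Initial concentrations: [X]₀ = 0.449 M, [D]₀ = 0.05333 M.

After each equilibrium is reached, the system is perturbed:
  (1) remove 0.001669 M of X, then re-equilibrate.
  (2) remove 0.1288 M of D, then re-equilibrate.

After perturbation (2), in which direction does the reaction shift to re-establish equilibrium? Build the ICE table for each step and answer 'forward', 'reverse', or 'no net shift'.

Direction: forward

Q₀ = 0.001676 vs Keq = 8.5990e+04 ⇒ Q<K, forward
Step 1:
                   X          D
  I            0.449    0.05333
  C          -0.4379     0.4379
  E          0.01113     0.4912
  solve Keq expr → x = 0.146; check Q = 8.5990e+04
Then remove 0.001669 M of X.
Step 2:
                   X          D
  I          0.00946     0.4912
  C         0.001632  -0.001632
  E          0.01109     0.4896
  solve Keq expr → x = -5.4401e-04; check Q = 8.5990e+04
Then remove 0.1288 M of D.
Step 3:
                   X          D
  I          0.01109     0.3608
  C        -0.002853   0.002853
  E         0.008238     0.3636
  solve Keq expr → x = 9.5115e-04; check Q = 8.5990e+04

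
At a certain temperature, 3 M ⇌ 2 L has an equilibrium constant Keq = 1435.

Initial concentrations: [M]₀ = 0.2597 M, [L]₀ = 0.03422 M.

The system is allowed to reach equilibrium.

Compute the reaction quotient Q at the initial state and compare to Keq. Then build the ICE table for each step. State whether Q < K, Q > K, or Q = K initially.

Q₀ = 0.06686 vs Keq = 1435 ⇒ Q<K, forward
Step 1:
                    M           L
  Initial      0.2597     0.03422
  Change      -0.2306      0.1537
  Equil       0.02909       0.188
  solve Keq expr → x = 0.07687; check Q = 1435

Q₀ = 0.06686; Q < K (proceeds forward)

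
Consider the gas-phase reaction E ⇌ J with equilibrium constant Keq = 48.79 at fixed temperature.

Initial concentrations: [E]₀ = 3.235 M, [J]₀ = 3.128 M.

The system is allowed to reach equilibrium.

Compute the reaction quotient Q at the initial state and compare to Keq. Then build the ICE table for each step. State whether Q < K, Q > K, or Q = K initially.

Q₀ = 0.9669; Q < K (proceeds forward)

Q₀ = 0.9669 vs Keq = 48.79 ⇒ Q<K, forward
Step 1:
                   E          J
  init         3.235      3.128
  Δ           -3.107      3.107
  eq          0.1278      6.235
  solve Keq expr → x = 3.107; check Q = 48.79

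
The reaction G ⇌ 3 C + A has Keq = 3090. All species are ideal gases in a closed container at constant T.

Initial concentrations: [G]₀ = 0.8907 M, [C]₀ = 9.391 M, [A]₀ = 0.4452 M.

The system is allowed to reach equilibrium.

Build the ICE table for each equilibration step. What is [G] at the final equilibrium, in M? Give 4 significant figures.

[G]_eq = 0.3933 M

Q₀ = 414 vs Keq = 3090 ⇒ Q<K, forward
Step 1:
                   G          C          A
  init        0.8907      9.391     0.4452
  Δ          -0.4974      1.492     0.4974
  eq          0.3933      10.88     0.9426
  solve Keq expr → x = 0.4974; check Q = 3090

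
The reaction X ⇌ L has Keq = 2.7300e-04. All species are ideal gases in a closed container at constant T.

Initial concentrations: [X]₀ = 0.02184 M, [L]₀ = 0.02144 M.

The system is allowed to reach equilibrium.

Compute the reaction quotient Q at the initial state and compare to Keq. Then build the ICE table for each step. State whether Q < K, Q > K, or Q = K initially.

Q₀ = 0.9817 vs Keq = 2.7300e-04 ⇒ Q>K, reverse
Step 1:
                    X           L
  init        0.02184     0.02144
  Δ           0.02143    -0.02143
  eq          0.04327  1.1812e-05
  solve Keq expr → x = -0.02143; check Q = 2.7300e-04

Q₀ = 0.9817; Q > K (proceeds reverse)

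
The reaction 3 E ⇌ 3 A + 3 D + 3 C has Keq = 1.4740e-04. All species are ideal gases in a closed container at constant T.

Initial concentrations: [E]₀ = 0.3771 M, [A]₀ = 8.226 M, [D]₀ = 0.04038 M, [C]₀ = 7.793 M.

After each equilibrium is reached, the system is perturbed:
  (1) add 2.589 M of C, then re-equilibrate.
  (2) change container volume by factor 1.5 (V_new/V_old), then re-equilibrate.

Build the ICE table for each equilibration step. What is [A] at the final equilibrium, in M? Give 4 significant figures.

Q₀ = 323.5 vs Keq = 1.4740e-04 ⇒ Q>K, reverse
Step 1:
                  E         A         D         C
  init       0.3771     8.226   0.04038     7.793
  Δ         0.04003  -0.04003  -0.04003  -0.04003
  eq         0.4171     8.186 3.4719e-04     7.753
  solve Keq expr → x = -0.01334; check Q = 1.4740e-04
Then add 2.589 M of C.
Step 2:
                  E         A         D         C
  init       0.4171     8.186 3.4719e-04     10.34
  Δ       8.6856e-05 -8.6856e-05 -8.6856e-05 -8.6856e-05
  eq         0.4172     8.186 2.6033e-04     10.34
  solve Keq expr → x = -2.8952e-05; check Q = 1.4740e-04
Then change container volume by factor 1.5 (V_new/V_old).
Step 3:
                  E         A         D         C
  init       0.2781     5.457 1.7356e-04     6.895
  Δ       -2.1661e-04 2.1661e-04 2.1661e-04 2.1661e-04
  eq         0.2779     5.457 3.9017e-04     6.895
  solve Keq expr → x = 7.2205e-05; check Q = 1.4740e-04

[A]_eq = 5.457 M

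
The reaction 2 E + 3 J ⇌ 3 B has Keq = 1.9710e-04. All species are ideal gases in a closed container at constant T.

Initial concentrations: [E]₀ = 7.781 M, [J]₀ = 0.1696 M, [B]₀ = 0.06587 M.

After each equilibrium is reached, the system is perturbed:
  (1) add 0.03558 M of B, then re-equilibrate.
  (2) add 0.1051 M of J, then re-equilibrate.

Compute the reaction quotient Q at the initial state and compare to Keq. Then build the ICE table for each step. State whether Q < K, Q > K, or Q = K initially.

Q₀ = 9.6764e-04; Q > K (proceeds reverse)

Q₀ = 9.6764e-04 vs Keq = 1.9710e-04 ⇒ Q>K, reverse
Step 1:
                   E          J          B
  I            7.781     0.1696    0.06587
  C          0.01468    0.02203   -0.02203
  E            7.796     0.1916    0.04384
  solve Keq expr → x = -0.007342; check Q = 1.9710e-04
Then add 0.03558 M of B.
Step 2:
                   E          J          B
  I            7.796     0.1916    0.07942
  C          0.01926    0.02889   -0.02889
  E            7.815     0.2205    0.05054
  solve Keq expr → x = -0.009629; check Q = 1.9710e-04
Then add 0.1051 M of J.
Step 3:
                   E          J          B
  I            7.815     0.3256    0.05054
  C         -0.01302   -0.01953    0.01953
  E            7.802     0.3061    0.07007
  solve Keq expr → x = 0.006511; check Q = 1.9710e-04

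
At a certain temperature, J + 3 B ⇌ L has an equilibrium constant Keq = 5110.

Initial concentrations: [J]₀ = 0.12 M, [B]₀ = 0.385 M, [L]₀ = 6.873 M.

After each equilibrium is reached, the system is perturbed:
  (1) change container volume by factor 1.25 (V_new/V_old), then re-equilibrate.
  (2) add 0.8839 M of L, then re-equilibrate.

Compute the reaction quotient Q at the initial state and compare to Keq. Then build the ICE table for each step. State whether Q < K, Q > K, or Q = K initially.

Q₀ = 1004; Q < K (proceeds forward)

Q₀ = 1004 vs Keq = 5110 ⇒ Q<K, forward
Step 1:
                    J           B           L
  init           0.12       0.385       6.873
  Δ          -0.04203     -0.1261     0.04203
  eq          0.07797      0.2589       6.915
  solve Keq expr → x = 0.04203; check Q = 5110
Then change container volume by factor 1.25 (V_new/V_old).
Step 2:
                    J           B           L
  init        0.06238      0.2071       5.532
  Δ           0.01221     0.03663    -0.01221
  eq          0.07458      0.2438        5.52
  solve Keq expr → x = -0.01221; check Q = 5110
Then add 0.8839 M of L.
Step 3:
                    J           B           L
  init        0.07458      0.2438       6.404
  Δ          0.002997    0.008991   -0.002997
  eq          0.07758      0.2527       6.401
  solve Keq expr → x = -0.002997; check Q = 5110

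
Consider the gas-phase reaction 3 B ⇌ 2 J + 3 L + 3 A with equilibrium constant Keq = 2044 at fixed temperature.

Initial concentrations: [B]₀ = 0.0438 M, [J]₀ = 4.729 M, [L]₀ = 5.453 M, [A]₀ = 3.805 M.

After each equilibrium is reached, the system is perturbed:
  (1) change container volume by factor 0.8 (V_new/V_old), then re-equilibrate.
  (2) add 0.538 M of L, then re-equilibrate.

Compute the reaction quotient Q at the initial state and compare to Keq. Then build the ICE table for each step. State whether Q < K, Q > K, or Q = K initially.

Q₀ = 2.3773e+09; Q > K (proceeds reverse)

Q₀ = 2.3773e+09 vs Keq = 2044 ⇒ Q>K, reverse
Step 1:
                  B         J         L         A
  init       0.0438     4.729     5.453     3.805
  Δ           1.577    -1.051    -1.577    -1.577
  eq          1.621     3.678     3.876     2.228
  solve Keq expr → x = -0.5257; check Q = 2044
Then change container volume by factor 0.8 (V_new/V_old).
Step 2:
                  B         J         L         A
  init        2.026     4.597     4.845     2.785
  Δ          0.3228   -0.2152   -0.3228   -0.3228
  eq          2.349     4.382     4.522     2.462
  solve Keq expr → x = -0.1076; check Q = 2044
Then add 0.538 M of L.
Step 3:
                  B         J         L         A
  init        2.349     4.382      5.06     2.462
  Δ         0.09919  -0.06612  -0.09919  -0.09919
  eq          2.448     4.316     4.961     2.363
  solve Keq expr → x = -0.03306; check Q = 2044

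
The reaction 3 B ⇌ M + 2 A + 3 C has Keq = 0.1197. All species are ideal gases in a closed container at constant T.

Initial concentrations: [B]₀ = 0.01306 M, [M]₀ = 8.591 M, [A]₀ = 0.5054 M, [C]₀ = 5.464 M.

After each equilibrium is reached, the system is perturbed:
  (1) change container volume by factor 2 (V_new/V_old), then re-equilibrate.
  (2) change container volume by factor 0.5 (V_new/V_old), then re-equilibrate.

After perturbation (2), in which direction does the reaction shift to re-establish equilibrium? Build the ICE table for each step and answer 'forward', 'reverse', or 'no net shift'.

Q₀ = 1.6070e+08 vs Keq = 0.1197 ⇒ Q>K, reverse
Step 1:
                   B          M          A          C
  I          0.01306      8.591     0.5054      5.464
  C           0.7465    -0.2488    -0.4977    -0.7465
  E           0.7596      8.342   0.007739      4.718
  solve Keq expr → x = -0.2488; check Q = 0.1197
Then change container volume by factor 2 (V_new/V_old).
Step 2:
                   B          M          A          C
  I           0.3798      4.171   0.003869      2.359
  C        -0.009872   0.003291   0.006581   0.009872
  E           0.3699      4.174    0.01045      2.369
  solve Keq expr → x = 0.003291; check Q = 0.1197
Then change container volume by factor 0.5 (V_new/V_old).
Step 3:
                   B          M          A          C
  I           0.7398      8.349     0.0209      4.737
  C          0.01974  -0.006581   -0.01316   -0.01974
  E           0.7596      8.342   0.007739      4.718
  solve Keq expr → x = -0.006581; check Q = 0.1197

Direction: reverse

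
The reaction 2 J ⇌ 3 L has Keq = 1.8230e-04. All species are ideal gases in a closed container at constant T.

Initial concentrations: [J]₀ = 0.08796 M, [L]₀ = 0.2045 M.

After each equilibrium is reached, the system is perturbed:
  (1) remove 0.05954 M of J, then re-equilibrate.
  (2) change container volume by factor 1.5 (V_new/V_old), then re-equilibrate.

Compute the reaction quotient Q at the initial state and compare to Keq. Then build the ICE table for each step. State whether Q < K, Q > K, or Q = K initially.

Q₀ = 1.105 vs Keq = 1.8230e-04 ⇒ Q>K, reverse
Step 1:
                   J          L
  init       0.08796     0.2045
  Δ           0.1229    -0.1844
  eq          0.2109    0.02009
  solve Keq expr → x = -0.06147; check Q = 1.8230e-04
Then remove 0.05954 M of J.
Step 2:
                   J          L
  init        0.1514    0.02009
  Δ         0.002538  -0.003806
  eq          0.1539    0.01628
  solve Keq expr → x = -0.001269; check Q = 1.8230e-04
Then change container volume by factor 1.5 (V_new/V_old).
Step 3:
                   J          L
  init        0.1026    0.01086
  Δ       -9.9374e-04   0.001491
  eq          0.1016    0.01235
  solve Keq expr → x = 4.9687e-04; check Q = 1.8230e-04

Q₀ = 1.105; Q > K (proceeds reverse)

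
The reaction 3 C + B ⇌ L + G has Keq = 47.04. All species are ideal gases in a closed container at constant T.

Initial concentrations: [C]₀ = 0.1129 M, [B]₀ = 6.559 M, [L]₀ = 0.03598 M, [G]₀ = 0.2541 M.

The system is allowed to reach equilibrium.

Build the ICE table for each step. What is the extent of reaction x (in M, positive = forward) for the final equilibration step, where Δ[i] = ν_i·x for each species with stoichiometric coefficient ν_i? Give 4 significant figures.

Q₀ = 0.9686 vs Keq = 47.04 ⇒ Q<K, forward
Step 1:
                    C           B           L           G
  I            0.1129       6.559     0.03598      0.2541
  C           -0.0748    -0.02493     0.02493     0.02493
  E            0.0381       6.534     0.06091       0.279
  solve Keq expr → x = 0.02493; check Q = 47.04

x = 0.02493 M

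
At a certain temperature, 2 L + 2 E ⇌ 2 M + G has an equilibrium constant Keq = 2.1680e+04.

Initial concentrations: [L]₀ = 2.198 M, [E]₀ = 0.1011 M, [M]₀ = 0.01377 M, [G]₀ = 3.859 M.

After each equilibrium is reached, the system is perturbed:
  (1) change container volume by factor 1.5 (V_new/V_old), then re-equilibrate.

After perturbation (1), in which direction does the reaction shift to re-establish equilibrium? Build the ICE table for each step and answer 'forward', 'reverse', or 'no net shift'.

Direction: reverse

Q₀ = 0.01482 vs Keq = 2.1680e+04 ⇒ Q<K, forward
Step 1:
                   L          E          M          G
  I            2.198     0.1011    0.01377      3.859
  C          -0.1004    -0.1004     0.1004    0.05018
  E            2.098 7.3067e-04     0.1141      3.909
  solve Keq expr → x = 0.05018; check Q = 2.1680e+04
Then change container volume by factor 1.5 (V_new/V_old).
Step 2:
                   L          E          M          G
  I            1.398 4.8711e-04    0.07609      2.606
  C       1.0857e-04 1.0857e-04 -1.0857e-04 -5.4286e-05
  E            1.399 5.9568e-04    0.07598      2.606
  solve Keq expr → x = -5.4286e-05; check Q = 2.1680e+04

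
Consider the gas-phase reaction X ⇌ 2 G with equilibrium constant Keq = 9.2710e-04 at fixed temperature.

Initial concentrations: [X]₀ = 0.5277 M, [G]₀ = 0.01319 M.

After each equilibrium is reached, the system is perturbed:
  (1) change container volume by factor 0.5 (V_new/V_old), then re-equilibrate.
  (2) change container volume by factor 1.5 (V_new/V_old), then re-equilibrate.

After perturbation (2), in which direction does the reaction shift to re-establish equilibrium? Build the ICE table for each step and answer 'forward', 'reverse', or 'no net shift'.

Direction: forward

Q₀ = 3.2969e-04 vs Keq = 9.2710e-04 ⇒ Q<K, forward
Step 1:
                  X         G
  Initial    0.5277   0.01319
  Change  -0.004418  0.008836
  Equil      0.5233   0.02203
  solve Keq expr → x = 0.004418; check Q = 9.2710e-04
Then change container volume by factor 0.5 (V_new/V_old).
Step 2:
                  X         G
  Initial     1.047   0.04405
  Change   0.006404  -0.01281
  Equil       1.053   0.03124
  solve Keq expr → x = -0.006404; check Q = 9.2710e-04
Then change container volume by factor 1.5 (V_new/V_old).
Step 3:
                  X         G
  Initial     0.702   0.02083
  Change   -0.00232  0.004639
  Equil      0.6997   0.02547
  solve Keq expr → x = 0.00232; check Q = 9.2710e-04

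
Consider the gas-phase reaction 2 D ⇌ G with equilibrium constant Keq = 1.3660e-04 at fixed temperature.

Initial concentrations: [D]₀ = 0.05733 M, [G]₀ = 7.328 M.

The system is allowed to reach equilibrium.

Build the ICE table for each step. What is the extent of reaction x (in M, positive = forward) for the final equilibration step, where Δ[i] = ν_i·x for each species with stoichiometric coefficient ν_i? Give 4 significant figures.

x = -7.299 M

Q₀ = 2230 vs Keq = 1.3660e-04 ⇒ Q>K, reverse
Step 1:
                    D           G
  I           0.05733       7.328
  C              14.6      -7.299
  E             14.65     0.02934
  solve Keq expr → x = -7.299; check Q = 1.3660e-04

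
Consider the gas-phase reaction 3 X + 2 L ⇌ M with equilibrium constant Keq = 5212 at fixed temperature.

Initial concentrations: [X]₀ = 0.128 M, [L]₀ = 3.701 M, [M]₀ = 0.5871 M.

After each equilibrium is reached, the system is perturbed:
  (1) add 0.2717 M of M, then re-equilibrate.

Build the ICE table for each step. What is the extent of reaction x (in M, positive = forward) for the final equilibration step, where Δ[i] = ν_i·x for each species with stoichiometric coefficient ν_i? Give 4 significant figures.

Q₀ = 20.44 vs Keq = 5212 ⇒ Q<K, forward
Step 1:
                  X         L         M
  I           0.128     3.701    0.5871
  C         -0.1071  -0.07143   0.03571
  E         0.02086      3.63    0.6228
  solve Keq expr → x = 0.03571; check Q = 5212
Then add 0.2717 M of M.
Step 2:
                  X         L         M
  I         0.02086      3.63    0.8945
  C        0.002659  0.001773 -8.8649e-04
  E         0.02351     3.631    0.8936
  solve Keq expr → x = -8.8649e-04; check Q = 5212

x = -8.8649e-04 M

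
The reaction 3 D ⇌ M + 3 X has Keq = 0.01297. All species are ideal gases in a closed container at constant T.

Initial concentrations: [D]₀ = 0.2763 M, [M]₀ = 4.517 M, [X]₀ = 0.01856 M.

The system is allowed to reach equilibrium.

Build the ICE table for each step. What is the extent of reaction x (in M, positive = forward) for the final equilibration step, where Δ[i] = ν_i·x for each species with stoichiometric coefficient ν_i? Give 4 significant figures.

Q₀ = 0.001369 vs Keq = 0.01297 ⇒ Q<K, forward
Step 1:
                    D           M           X
  init         0.2763       4.517     0.01856
  Δ          -0.01812     0.00604     0.01812
  eq           0.2582       4.523     0.03668
  solve Keq expr → x = 0.00604; check Q = 0.01297

x = 0.00604 M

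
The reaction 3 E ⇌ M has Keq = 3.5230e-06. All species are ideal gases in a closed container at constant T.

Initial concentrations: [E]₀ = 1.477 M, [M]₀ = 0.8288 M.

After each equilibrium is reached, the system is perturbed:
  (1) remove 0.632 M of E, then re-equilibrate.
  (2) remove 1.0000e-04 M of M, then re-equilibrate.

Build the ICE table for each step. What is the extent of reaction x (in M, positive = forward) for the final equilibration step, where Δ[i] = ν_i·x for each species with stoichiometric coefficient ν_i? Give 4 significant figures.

Q₀ = 0.2572 vs Keq = 3.5230e-06 ⇒ Q>K, reverse
Step 1:
                    E           M
  I             1.477      0.8288
  C             2.486     -0.8286
  E             3.963  2.1923e-04
  solve Keq expr → x = -0.8286; check Q = 3.5230e-06
Then remove 0.632 M of E.
Step 2:
                    E           M
  I             3.331  2.1923e-04
  C        2.6706e-04 -8.9021e-05
  E             3.331  1.3021e-04
  solve Keq expr → x = -8.9021e-05; check Q = 3.5230e-06
Then remove 1.0000e-04 M of M.
Step 3:
                    E           M
  I             3.331  3.0209e-05
  C       -2.9989e-04  9.9965e-05
  E             3.331  1.3017e-04
  solve Keq expr → x = 9.9965e-05; check Q = 3.5230e-06

x = 9.9965e-05 M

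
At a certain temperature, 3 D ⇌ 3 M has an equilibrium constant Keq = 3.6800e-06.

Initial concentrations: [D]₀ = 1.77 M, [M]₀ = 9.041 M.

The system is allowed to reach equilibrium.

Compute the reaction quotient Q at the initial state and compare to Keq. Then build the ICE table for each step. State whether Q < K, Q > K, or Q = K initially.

Q₀ = 133.3; Q > K (proceeds reverse)

Q₀ = 133.3 vs Keq = 3.6800e-06 ⇒ Q>K, reverse
Step 1:
                  D         M
  Initial      1.77     9.041
  Change      8.877    -8.877
  Equil       10.65    0.1644
  solve Keq expr → x = -2.959; check Q = 3.6800e-06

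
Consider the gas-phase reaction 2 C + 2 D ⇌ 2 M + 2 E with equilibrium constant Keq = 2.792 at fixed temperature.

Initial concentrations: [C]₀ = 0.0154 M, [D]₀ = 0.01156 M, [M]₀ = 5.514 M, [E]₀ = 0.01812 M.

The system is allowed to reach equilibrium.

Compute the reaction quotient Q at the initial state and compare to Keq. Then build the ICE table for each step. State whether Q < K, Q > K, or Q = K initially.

Q₀ = 3.1499e+05 vs Keq = 2.792 ⇒ Q>K, reverse
Step 1:
                    C           D           M           E
  I            0.0154     0.01156       5.514     0.01812
  C           0.01782     0.01782    -0.01782    -0.01782
  E           0.03322     0.02938       5.496  2.9678e-04
  solve Keq expr → x = -0.008912; check Q = 2.792

Q₀ = 3.1499e+05; Q > K (proceeds reverse)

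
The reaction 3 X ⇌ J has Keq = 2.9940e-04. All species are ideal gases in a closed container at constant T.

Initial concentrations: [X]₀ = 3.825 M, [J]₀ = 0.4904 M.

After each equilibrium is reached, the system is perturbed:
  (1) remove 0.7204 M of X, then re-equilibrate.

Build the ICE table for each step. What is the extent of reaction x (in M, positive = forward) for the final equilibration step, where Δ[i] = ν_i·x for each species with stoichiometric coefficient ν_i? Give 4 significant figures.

x = -0.01424 M

Q₀ = 0.008763 vs Keq = 2.9940e-04 ⇒ Q>K, reverse
Step 1:
                  X         J
  Initial     3.825    0.4904
  Change      1.347    -0.449
  Equil       5.172   0.04142
  solve Keq expr → x = -0.449; check Q = 2.9940e-04
Then remove 0.7204 M of X.
Step 2:
                  X         J
  Initial     4.452   0.04142
  Change    0.04272  -0.01424
  Equil       4.494   0.02718
  solve Keq expr → x = -0.01424; check Q = 2.9940e-04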